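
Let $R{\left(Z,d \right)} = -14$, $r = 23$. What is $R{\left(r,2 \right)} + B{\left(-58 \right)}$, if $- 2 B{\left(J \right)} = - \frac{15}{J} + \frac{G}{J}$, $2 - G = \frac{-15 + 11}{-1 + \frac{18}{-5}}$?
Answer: $- \frac{1299}{92} \approx -14.12$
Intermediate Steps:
$G = \frac{26}{23}$ ($G = 2 - \frac{-15 + 11}{-1 + \frac{18}{-5}} = 2 - - \frac{4}{-1 + 18 \left(- \frac{1}{5}\right)} = 2 - - \frac{4}{-1 - \frac{18}{5}} = 2 - - \frac{4}{- \frac{23}{5}} = 2 - \left(-4\right) \left(- \frac{5}{23}\right) = 2 - \frac{20}{23} = \frac{26}{23} \approx 1.1304$)
$B{\left(J \right)} = \frac{319}{46 J}$ ($B{\left(J \right)} = - \frac{- \frac{15}{J} + \frac{26}{23 J}}{2} = - \frac{\left(- \frac{319}{23}\right) \frac{1}{J}}{2} = \frac{319}{46 J}$)
$R{\left(r,2 \right)} + B{\left(-58 \right)} = -14 + \frac{319}{46 \left(-58\right)} = -14 + \frac{319}{46} \left(- \frac{1}{58}\right) = -14 - \frac{11}{92} = - \frac{1299}{92}$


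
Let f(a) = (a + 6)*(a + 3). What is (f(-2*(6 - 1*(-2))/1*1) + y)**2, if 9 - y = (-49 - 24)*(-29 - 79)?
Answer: 59985025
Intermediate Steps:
y = -7875 (y = 9 - (-49 - 24)*(-29 - 79) = 9 - (-73)*(-108) = 9 - 1*7884 = 9 - 7884 = -7875)
f(a) = (3 + a)*(6 + a) (f(a) = (6 + a)*(3 + a) = (3 + a)*(6 + a))
(f(-2*(6 - 1*(-2))/1*1) + y)**2 = ((18 + (-2*(6 - 1*(-2))/1*1)**2 + 9*(-2*(6 - 1*(-2))/1*1)) - 7875)**2 = ((18 + (-2*(6 + 2)*1)**2 + 9*(-2*(6 + 2)*1)) - 7875)**2 = ((18 + (-16*1)**2 + 9*(-16*1)) - 7875)**2 = ((18 + (-16)**2 + 9*(-16)) - 7875)**2 = ((18 + 256 - 144) - 7875)**2 = (130 - 7875)**2 = (-7745)**2 = 59985025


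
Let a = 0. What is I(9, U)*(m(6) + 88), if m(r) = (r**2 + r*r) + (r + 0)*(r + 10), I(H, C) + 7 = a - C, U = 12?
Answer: -4864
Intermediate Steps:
I(H, C) = -7 - C (I(H, C) = -7 + (0 - C) = -7 - C)
m(r) = 2*r**2 + r*(10 + r) (m(r) = (r**2 + r**2) + r*(10 + r) = 2*r**2 + r*(10 + r))
I(9, U)*(m(6) + 88) = (-7 - 1*12)*(6*(10 + 3*6) + 88) = (-7 - 12)*(6*(10 + 18) + 88) = -19*(6*28 + 88) = -19*(168 + 88) = -19*256 = -4864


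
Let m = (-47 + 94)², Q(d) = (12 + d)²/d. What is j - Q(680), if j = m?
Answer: 127907/85 ≈ 1504.8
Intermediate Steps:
Q(d) = (12 + d)²/d
m = 2209 (m = 47² = 2209)
j = 2209
j - Q(680) = 2209 - (12 + 680)²/680 = 2209 - 692²/680 = 2209 - 478864/680 = 2209 - 1*59858/85 = 2209 - 59858/85 = 127907/85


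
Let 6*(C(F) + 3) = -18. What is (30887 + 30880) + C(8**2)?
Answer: 61761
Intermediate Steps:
C(F) = -6 (C(F) = -3 + (1/6)*(-18) = -3 - 3 = -6)
(30887 + 30880) + C(8**2) = (30887 + 30880) - 6 = 61767 - 6 = 61761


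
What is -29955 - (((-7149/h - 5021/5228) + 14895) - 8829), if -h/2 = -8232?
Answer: -258362001743/7172816 ≈ -36020.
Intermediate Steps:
h = 16464 (h = -2*(-8232) = 16464)
-29955 - (((-7149/h - 5021/5228) + 14895) - 8829) = -29955 - (((-7149/16464 - 5021/5228) + 14895) - 8829) = -29955 - (((-7149*1/16464 - 5021*1/5228) + 14895) - 8829) = -29955 - (((-2383/5488 - 5021/5228) + 14895) - 8829) = -29955 - ((-10003393/7172816 + 14895) - 8829) = -29955 - (106829090927/7172816 - 8829) = -29955 - 1*43500298463/7172816 = -29955 - 43500298463/7172816 = -258362001743/7172816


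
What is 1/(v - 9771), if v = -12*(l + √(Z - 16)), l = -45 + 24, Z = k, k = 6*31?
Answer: -3173/30195627 + 4*√170/30195627 ≈ -0.00010335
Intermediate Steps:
k = 186
Z = 186
l = -21
v = 252 - 12*√170 (v = -12*(-21 + √(186 - 16)) = -12*(-21 + √170) = 252 - 12*√170 ≈ 95.539)
1/(v - 9771) = 1/((252 - 12*√170) - 9771) = 1/(-9519 - 12*√170)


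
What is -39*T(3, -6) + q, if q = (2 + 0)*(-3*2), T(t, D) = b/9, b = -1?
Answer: -23/3 ≈ -7.6667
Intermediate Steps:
T(t, D) = -⅑ (T(t, D) = -1/9 = -1*⅑ = -⅑)
q = -12 (q = 2*(-6) = -12)
-39*T(3, -6) + q = -39*(-⅑) - 12 = 13/3 - 12 = -23/3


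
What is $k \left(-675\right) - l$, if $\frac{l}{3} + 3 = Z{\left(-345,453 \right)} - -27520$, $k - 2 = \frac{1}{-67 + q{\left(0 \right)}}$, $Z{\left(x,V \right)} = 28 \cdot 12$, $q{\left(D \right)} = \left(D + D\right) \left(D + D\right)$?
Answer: $- \frac{5688228}{67} \approx -84899.0$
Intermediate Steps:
$q{\left(D \right)} = 4 D^{2}$ ($q{\left(D \right)} = 2 D 2 D = 4 D^{2}$)
$Z{\left(x,V \right)} = 336$
$k = \frac{133}{67}$ ($k = 2 + \frac{1}{-67 + 4 \cdot 0^{2}} = 2 + \frac{1}{-67 + 4 \cdot 0} = 2 + \frac{1}{-67 + 0} = 2 + \frac{1}{-67} = 2 - \frac{1}{67} = \frac{133}{67} \approx 1.9851$)
$l = 83559$ ($l = -9 + 3 \left(336 - -27520\right) = -9 + 3 \left(336 + 27520\right) = -9 + 3 \cdot 27856 = -9 + 83568 = 83559$)
$k \left(-675\right) - l = \frac{133}{67} \left(-675\right) - 83559 = - \frac{89775}{67} - 83559 = - \frac{5688228}{67}$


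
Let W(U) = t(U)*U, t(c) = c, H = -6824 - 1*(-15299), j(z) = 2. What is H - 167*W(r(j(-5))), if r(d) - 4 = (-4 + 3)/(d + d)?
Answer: 98025/16 ≈ 6126.6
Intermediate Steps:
H = 8475 (H = -6824 + 15299 = 8475)
r(d) = 4 - 1/(2*d) (r(d) = 4 + (-4 + 3)/(d + d) = 4 - 1/(2*d))
W(U) = U² (W(U) = U*U = U²)
H - 167*W(r(j(-5))) = 8475 - 167*(4 - ½/2)² = 8475 - 167*(4 - ½*½)² = 8475 - 167*(4 - ¼)² = 8475 - 167*(15/4)² = 8475 - 167*225/16 = 8475 - 1*37575/16 = 8475 - 37575/16 = 98025/16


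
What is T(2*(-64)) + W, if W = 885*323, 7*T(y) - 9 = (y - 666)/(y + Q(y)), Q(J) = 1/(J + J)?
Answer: 65570775650/229383 ≈ 2.8586e+5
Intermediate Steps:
Q(J) = 1/(2*J)
T(y) = 9/7 + (-666 + y)/(7*(y + 1/(2*y))) (T(y) = 9/7 + ((y - 666)/(y + 1/(2*y)))/7 = 9/7 + ((-666 + y)/(y + 1/(2*y)))/7 = 9/7 + (-666 + y)/(7*(y + 1/(2*y))))
W = 285855
T(2*(-64)) + W = (9 + 4*(2*(-64))*(-333 + 5*(2*(-64))))/(7*(1 + 2*(2*(-64))²)) + 285855 = (9 + 4*(-128)*(-333 + 5*(-128)))/(7*(1 + 2*(-128)²)) + 285855 = (9 + 4*(-128)*(-333 - 640))/(7*(1 + 2*16384)) + 285855 = (9 + 4*(-128)*(-973))/(7*(1 + 32768)) + 285855 = (⅐)*(9 + 498176)/32769 + 285855 = (⅐)*(1/32769)*498185 + 285855 = 498185/229383 + 285855 = 65570775650/229383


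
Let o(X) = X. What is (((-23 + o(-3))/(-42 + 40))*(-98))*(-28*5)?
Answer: 178360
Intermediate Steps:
(((-23 + o(-3))/(-42 + 40))*(-98))*(-28*5) = (((-23 - 3)/(-42 + 40))*(-98))*(-28*5) = (-26/(-2)*(-98))*(-140) = (-26*(-½)*(-98))*(-140) = (13*(-98))*(-140) = -1274*(-140) = 178360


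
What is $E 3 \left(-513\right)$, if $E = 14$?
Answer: $-21546$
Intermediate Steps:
$E 3 \left(-513\right) = 14 \cdot 3 \left(-513\right) = 42 \left(-513\right) = -21546$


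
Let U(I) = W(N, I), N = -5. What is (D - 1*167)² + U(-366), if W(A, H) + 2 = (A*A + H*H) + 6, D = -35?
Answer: 174789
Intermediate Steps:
W(A, H) = 4 + A² + H² (W(A, H) = -2 + ((A*A + H*H) + 6) = -2 + ((A² + H²) + 6) = -2 + (6 + A² + H²) = 4 + A² + H²)
U(I) = 29 + I² (U(I) = 4 + (-5)² + I² = 4 + 25 + I² = 29 + I²)
(D - 1*167)² + U(-366) = (-35 - 1*167)² + (29 + (-366)²) = (-35 - 167)² + (29 + 133956) = (-202)² + 133985 = 40804 + 133985 = 174789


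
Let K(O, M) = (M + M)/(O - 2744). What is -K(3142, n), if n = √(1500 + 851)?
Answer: -√2351/199 ≈ -0.24365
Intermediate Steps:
n = √2351 ≈ 48.487
K(O, M) = 2*M/(-2744 + O) (K(O, M) = (2*M)/(-2744 + O) = 2*M/(-2744 + O))
-K(3142, n) = -2*√2351/(-2744 + 3142) = -2*√2351/398 = -√2351/199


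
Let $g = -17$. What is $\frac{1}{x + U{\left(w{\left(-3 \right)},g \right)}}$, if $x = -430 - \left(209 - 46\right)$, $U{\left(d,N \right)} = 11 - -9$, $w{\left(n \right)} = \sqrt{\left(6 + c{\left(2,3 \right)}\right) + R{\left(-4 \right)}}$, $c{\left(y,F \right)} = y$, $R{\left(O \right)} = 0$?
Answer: $- \frac{1}{573} \approx -0.0017452$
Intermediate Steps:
$w{\left(n \right)} = 2 \sqrt{2}$ ($w{\left(n \right)} = \sqrt{\left(6 + 2\right) + 0} = \sqrt{8 + 0} = \sqrt{8} = 2 \sqrt{2}$)
$U{\left(d,N \right)} = 20$ ($U{\left(d,N \right)} = 11 + 9 = 20$)
$x = -593$ ($x = -430 - 163 = -593$)
$\frac{1}{x + U{\left(w{\left(-3 \right)},g \right)}} = \frac{1}{-593 + 20} = \frac{1}{-573} = - \frac{1}{573}$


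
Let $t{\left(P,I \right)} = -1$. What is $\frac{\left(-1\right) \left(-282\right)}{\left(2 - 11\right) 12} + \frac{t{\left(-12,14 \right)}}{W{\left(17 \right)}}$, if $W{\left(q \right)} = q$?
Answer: $- \frac{817}{306} \approx -2.6699$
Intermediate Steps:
$\frac{\left(-1\right) \left(-282\right)}{\left(2 - 11\right) 12} + \frac{t{\left(-12,14 \right)}}{W{\left(17 \right)}} = \frac{\left(-1\right) \left(-282\right)}{\left(2 - 11\right) 12} - \frac{1}{17} = \frac{282}{\left(-9\right) 12} - \frac{1}{17} = \frac{282}{-108} - \frac{1}{17} = 282 \left(- \frac{1}{108}\right) - \frac{1}{17} = - \frac{47}{18} - \frac{1}{17} = - \frac{817}{306}$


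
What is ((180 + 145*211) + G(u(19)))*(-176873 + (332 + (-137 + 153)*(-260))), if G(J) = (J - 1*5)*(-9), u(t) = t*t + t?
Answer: -4951207400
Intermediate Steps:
u(t) = t + t² (u(t) = t² + t = t + t²)
G(J) = 45 - 9*J (G(J) = (J - 5)*(-9) = (-5 + J)*(-9) = 45 - 9*J)
((180 + 145*211) + G(u(19)))*(-176873 + (332 + (-137 + 153)*(-260))) = ((180 + 145*211) + (45 - 171*(1 + 19)))*(-176873 + (332 + (-137 + 153)*(-260))) = ((180 + 30595) + (45 - 171*20))*(-176873 + (332 + 16*(-260))) = (30775 + (45 - 9*380))*(-176873 + (332 - 4160)) = (30775 + (45 - 3420))*(-176873 - 3828) = (30775 - 3375)*(-180701) = 27400*(-180701) = -4951207400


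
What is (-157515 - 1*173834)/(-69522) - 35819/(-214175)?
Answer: 73456880593/14889874350 ≈ 4.9333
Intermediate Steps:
(-157515 - 1*173834)/(-69522) - 35819/(-214175) = (-157515 - 173834)*(-1/69522) - 35819*(-1/214175) = -331349*(-1/69522) + 35819/214175 = 331349/69522 + 35819/214175 = 73456880593/14889874350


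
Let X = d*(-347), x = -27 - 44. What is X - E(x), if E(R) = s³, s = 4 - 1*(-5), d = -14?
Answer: 4129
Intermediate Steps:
s = 9 (s = 4 + 5 = 9)
x = -71
E(R) = 729 (E(R) = 9³ = 729)
X = 4858 (X = -14*(-347) = 4858)
X - E(x) = 4858 - 1*729 = 4858 - 729 = 4129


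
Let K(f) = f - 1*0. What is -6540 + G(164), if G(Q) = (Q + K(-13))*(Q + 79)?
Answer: 30153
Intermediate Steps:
K(f) = f (K(f) = f + 0 = f)
G(Q) = (-13 + Q)*(79 + Q) (G(Q) = (Q - 13)*(Q + 79) = (-13 + Q)*(79 + Q))
-6540 + G(164) = -6540 + (-1027 + 164² + 66*164) = -6540 + (-1027 + 26896 + 10824) = -6540 + 36693 = 30153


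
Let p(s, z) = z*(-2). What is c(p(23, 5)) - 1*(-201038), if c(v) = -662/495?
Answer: 99513148/495 ≈ 2.0104e+5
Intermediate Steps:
p(s, z) = -2*z
c(v) = -662/495 (c(v) = -662*1/495 = -662/495)
c(p(23, 5)) - 1*(-201038) = -662/495 - 1*(-201038) = -662/495 + 201038 = 99513148/495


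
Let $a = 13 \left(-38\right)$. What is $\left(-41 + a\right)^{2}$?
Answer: $286225$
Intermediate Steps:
$a = -494$
$\left(-41 + a\right)^{2} = \left(-41 - 494\right)^{2} = \left(-535\right)^{2} = 286225$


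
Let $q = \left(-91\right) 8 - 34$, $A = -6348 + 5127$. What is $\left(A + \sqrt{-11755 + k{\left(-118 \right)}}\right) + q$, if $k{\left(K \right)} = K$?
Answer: $-1983 + i \sqrt{11873} \approx -1983.0 + 108.96 i$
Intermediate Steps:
$A = -1221$
$q = -762$ ($q = -728 - 34 = -762$)
$\left(A + \sqrt{-11755 + k{\left(-118 \right)}}\right) + q = \left(-1221 + \sqrt{-11755 - 118}\right) - 762 = \left(-1221 + \sqrt{-11873}\right) - 762 = \left(-1221 + i \sqrt{11873}\right) - 762 = -1983 + i \sqrt{11873}$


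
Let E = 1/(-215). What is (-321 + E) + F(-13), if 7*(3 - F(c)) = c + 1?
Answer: -476017/1505 ≈ -316.29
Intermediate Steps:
F(c) = 20/7 - c/7 (F(c) = 3 - (c + 1)/7 = 3 - (1 + c)/7 = 3 + (-⅐ - c/7) = 20/7 - c/7)
E = -1/215 ≈ -0.0046512
(-321 + E) + F(-13) = (-321 - 1/215) + (20/7 - ⅐*(-13)) = -69016/215 + (20/7 + 13/7) = -69016/215 + 33/7 = -476017/1505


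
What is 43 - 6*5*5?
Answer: -107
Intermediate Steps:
43 - 6*5*5 = 43 - 30*5 = 43 - 150 = -107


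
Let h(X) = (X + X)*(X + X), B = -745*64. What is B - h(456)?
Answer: -879424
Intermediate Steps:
B = -47680
h(X) = 4*X² (h(X) = (2*X)*(2*X) = 4*X²)
B - h(456) = -47680 - 4*456² = -47680 - 4*207936 = -47680 - 1*831744 = -47680 - 831744 = -879424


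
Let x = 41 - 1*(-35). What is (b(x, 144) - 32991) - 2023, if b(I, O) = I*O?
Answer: -24070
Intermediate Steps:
x = 76 (x = 41 + 35 = 76)
(b(x, 144) - 32991) - 2023 = (76*144 - 32991) - 2023 = (10944 - 32991) - 2023 = -22047 - 2023 = -24070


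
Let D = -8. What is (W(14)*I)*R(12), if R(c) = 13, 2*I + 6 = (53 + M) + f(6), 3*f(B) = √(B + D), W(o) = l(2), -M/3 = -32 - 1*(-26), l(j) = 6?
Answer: 2535 + 13*I*√2 ≈ 2535.0 + 18.385*I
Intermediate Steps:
M = 18 (M = -3*(-32 - 1*(-26)) = -3*(-32 + 26) = -3*(-6) = 18)
W(o) = 6
f(B) = √(-8 + B)/3 (f(B) = √(B - 8)/3 = √(-8 + B)/3)
I = 65/2 + I*√2/6 (I = -3 + ((53 + 18) + √(-8 + 6)/3)/2 = -3 + (71 + √(-2)/3)/2 = -3 + (71 + (I*√2)/3)/2 = -3 + (71 + I*√2/3)/2 = -3 + (71/2 + I*√2/6) = 65/2 + I*√2/6 ≈ 32.5 + 0.2357*I)
(W(14)*I)*R(12) = (6*(65/2 + I*√2/6))*13 = (195 + I*√2)*13 = 2535 + 13*I*√2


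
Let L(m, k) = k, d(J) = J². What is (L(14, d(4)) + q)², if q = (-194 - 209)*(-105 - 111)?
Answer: 7580140096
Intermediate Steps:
q = 87048 (q = -403*(-216) = 87048)
(L(14, d(4)) + q)² = (4² + 87048)² = (16 + 87048)² = 87064² = 7580140096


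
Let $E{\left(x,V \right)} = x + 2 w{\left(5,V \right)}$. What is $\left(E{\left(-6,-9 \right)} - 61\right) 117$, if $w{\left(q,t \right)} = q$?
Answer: $-6669$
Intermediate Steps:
$E{\left(x,V \right)} = 10 + x$ ($E{\left(x,V \right)} = x + 2 \cdot 5 = x + 10 = 10 + x$)
$\left(E{\left(-6,-9 \right)} - 61\right) 117 = \left(\left(10 - 6\right) - 61\right) 117 = \left(4 - 61\right) 117 = \left(-57\right) 117 = -6669$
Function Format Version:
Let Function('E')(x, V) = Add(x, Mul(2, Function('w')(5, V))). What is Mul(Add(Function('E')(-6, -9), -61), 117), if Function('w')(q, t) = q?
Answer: -6669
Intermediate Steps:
Function('E')(x, V) = Add(10, x) (Function('E')(x, V) = Add(x, Mul(2, 5)) = Add(x, 10) = Add(10, x))
Mul(Add(Function('E')(-6, -9), -61), 117) = Mul(Add(Add(10, -6), -61), 117) = Mul(Add(4, -61), 117) = Mul(-57, 117) = -6669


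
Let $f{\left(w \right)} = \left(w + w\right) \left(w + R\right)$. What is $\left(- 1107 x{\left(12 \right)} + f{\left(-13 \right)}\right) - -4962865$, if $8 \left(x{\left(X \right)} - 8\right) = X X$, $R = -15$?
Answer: $4934811$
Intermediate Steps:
$x{\left(X \right)} = 8 + \frac{X^{2}}{8}$ ($x{\left(X \right)} = 8 + \frac{X X}{8} = 8 + \frac{X^{2}}{8}$)
$f{\left(w \right)} = 2 w \left(-15 + w\right)$ ($f{\left(w \right)} = \left(w + w\right) \left(w - 15\right) = 2 w \left(-15 + w\right)$)
$\left(- 1107 x{\left(12 \right)} + f{\left(-13 \right)}\right) - -4962865 = \left(- 1107 \left(8 + \frac{12^{2}}{8}\right) + 2 \left(-13\right) \left(-15 - 13\right)\right) - -4962865 = \left(- 1107 \left(8 + \frac{1}{8} \cdot 144\right) + 2 \left(-13\right) \left(-28\right)\right) + 4962865 = \left(- 1107 \left(8 + 18\right) + 728\right) + 4962865 = \left(\left(-1107\right) 26 + 728\right) + 4962865 = \left(-28782 + 728\right) + 4962865 = -28054 + 4962865 = 4934811$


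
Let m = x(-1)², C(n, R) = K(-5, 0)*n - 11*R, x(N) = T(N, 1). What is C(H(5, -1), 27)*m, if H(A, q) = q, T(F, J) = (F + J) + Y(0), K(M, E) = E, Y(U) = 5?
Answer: -7425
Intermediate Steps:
T(F, J) = 5 + F + J (T(F, J) = (F + J) + 5 = 5 + F + J)
x(N) = 6 + N (x(N) = 5 + N + 1 = 6 + N)
C(n, R) = -11*R (C(n, R) = 0*n - 11*R = 0 - 11*R = -11*R)
m = 25 (m = (6 - 1)² = 5² = 25)
C(H(5, -1), 27)*m = -11*27*25 = -297*25 = -7425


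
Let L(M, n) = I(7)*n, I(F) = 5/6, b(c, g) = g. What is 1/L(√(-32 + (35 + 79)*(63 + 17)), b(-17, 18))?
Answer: 1/15 ≈ 0.066667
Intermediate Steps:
I(F) = ⅚ (I(F) = 5*(⅙) = ⅚)
L(M, n) = 5*n/6
1/L(√(-32 + (35 + 79)*(63 + 17)), b(-17, 18)) = 1/((⅚)*18) = 1/15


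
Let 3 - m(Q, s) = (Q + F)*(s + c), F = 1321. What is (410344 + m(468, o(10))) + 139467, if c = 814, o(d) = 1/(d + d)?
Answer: -18130429/20 ≈ -9.0652e+5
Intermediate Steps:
o(d) = 1/(2*d)
m(Q, s) = 3 - (814 + s)*(1321 + Q) (m(Q, s) = 3 - (Q + 1321)*(s + 814) = 3 - (1321 + Q)*(814 + s) = 3 - (814 + s)*(1321 + Q))
(410344 + m(468, o(10))) + 139467 = (410344 + (-1075291 - 1321/(2*10) - 814*468 - 1*468*(½)/10)) + 139467 = (410344 + (-1075291 - 1321/(2*10) - 380952 - 1*468*(½)*(⅒))) + 139467 = (410344 + (-1075291 - 1321*1/20 - 380952 - 1*468*1/20)) + 139467 = (410344 + (-1075291 - 1321/20 - 380952 - 117/5)) + 139467 = (410344 - 29126649/20) + 139467 = -20919769/20 + 139467 = -18130429/20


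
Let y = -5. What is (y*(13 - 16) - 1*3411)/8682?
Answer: -566/1447 ≈ -0.39115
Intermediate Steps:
(y*(13 - 16) - 1*3411)/8682 = (-5*(13 - 16) - 1*3411)/8682 = (-5*(-3) - 3411)*(1/8682) = (15 - 3411)*(1/8682) = -3396*1/8682 = -566/1447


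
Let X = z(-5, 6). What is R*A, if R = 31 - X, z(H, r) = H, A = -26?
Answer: -936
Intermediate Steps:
X = -5
R = 36 (R = 31 - 1*(-5) = 31 + 5 = 36)
R*A = 36*(-26) = -936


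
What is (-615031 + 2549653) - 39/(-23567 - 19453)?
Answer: 27742479493/14340 ≈ 1.9346e+6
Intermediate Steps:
(-615031 + 2549653) - 39/(-23567 - 19453) = 1934622 - 39/(-43020) = 1934622 - 1/43020*(-39) = 1934622 + 13/14340 = 27742479493/14340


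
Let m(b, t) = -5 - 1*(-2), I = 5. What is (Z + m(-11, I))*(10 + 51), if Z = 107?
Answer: 6344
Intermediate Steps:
m(b, t) = -3 (m(b, t) = -5 + 2 = -3)
(Z + m(-11, I))*(10 + 51) = (107 - 3)*(10 + 51) = 104*61 = 6344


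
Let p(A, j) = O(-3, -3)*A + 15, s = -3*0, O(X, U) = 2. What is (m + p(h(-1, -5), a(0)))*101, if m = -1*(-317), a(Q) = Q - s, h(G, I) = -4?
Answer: 32724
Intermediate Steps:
s = 0
a(Q) = Q (a(Q) = Q - 1*0 = Q + 0 = Q)
m = 317
p(A, j) = 15 + 2*A (p(A, j) = 2*A + 15 = 15 + 2*A)
(m + p(h(-1, -5), a(0)))*101 = (317 + (15 + 2*(-4)))*101 = (317 + (15 - 8))*101 = (317 + 7)*101 = 324*101 = 32724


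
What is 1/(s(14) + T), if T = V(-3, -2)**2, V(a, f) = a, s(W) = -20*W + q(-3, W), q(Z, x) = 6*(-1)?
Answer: -1/277 ≈ -0.0036101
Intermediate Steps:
q(Z, x) = -6
s(W) = -6 - 20*W (s(W) = -20*W - 6 = -6 - 20*W)
T = 9 (T = (-3)**2 = 9)
1/(s(14) + T) = 1/((-6 - 20*14) + 9) = 1/((-6 - 280) + 9) = 1/(-286 + 9) = 1/(-277) = -1/277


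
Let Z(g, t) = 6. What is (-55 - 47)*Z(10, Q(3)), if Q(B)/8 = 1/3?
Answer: -612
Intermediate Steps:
Q(B) = 8/3
(-55 - 47)*Z(10, Q(3)) = (-55 - 47)*6 = -102*6 = -612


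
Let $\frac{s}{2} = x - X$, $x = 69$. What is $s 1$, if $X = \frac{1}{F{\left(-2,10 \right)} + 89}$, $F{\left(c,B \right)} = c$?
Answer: $\frac{12004}{87} \approx 137.98$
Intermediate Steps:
$X = \frac{1}{87}$ ($X = \frac{1}{-2 + 89} = \frac{1}{87} \approx 0.011494$)
$s = \frac{12004}{87}$ ($s = 2 \left(69 - \frac{1}{87}\right) = 2 \cdot \frac{6002}{87} = \frac{12004}{87} \approx 137.98$)
$s 1 = \frac{12004}{87} \cdot 1 = \frac{12004}{87}$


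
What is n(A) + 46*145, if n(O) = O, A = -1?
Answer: 6669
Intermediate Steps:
n(A) + 46*145 = -1 + 46*145 = -1 + 6670 = 6669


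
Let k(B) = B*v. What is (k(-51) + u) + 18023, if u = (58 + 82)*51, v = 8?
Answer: 24755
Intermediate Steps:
k(B) = 8*B (k(B) = B*8 = 8*B)
u = 7140 (u = 140*51 = 7140)
(k(-51) + u) + 18023 = (8*(-51) + 7140) + 18023 = (-408 + 7140) + 18023 = 6732 + 18023 = 24755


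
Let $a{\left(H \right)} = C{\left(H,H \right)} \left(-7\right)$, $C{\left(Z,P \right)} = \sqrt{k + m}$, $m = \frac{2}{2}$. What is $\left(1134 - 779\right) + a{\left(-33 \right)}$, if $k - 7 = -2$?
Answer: $355 - 7 \sqrt{6} \approx 337.85$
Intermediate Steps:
$m = 1$ ($m = 2 \cdot \frac{1}{2} = 1$)
$k = 5$ ($k = 7 - 2 = 5$)
$C{\left(Z,P \right)} = \sqrt{6}$ ($C{\left(Z,P \right)} = \sqrt{5 + 1} = \sqrt{6}$)
$a{\left(H \right)} = - 7 \sqrt{6}$ ($a{\left(H \right)} = \sqrt{6} \left(-7\right) = - 7 \sqrt{6}$)
$\left(1134 - 779\right) + a{\left(-33 \right)} = \left(1134 - 779\right) - 7 \sqrt{6} = 355 - 7 \sqrt{6}$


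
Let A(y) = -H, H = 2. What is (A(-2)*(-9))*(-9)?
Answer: -162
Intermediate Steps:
A(y) = -2 (A(y) = -1*2 = -2)
(A(-2)*(-9))*(-9) = -2*(-9)*(-9) = 18*(-9) = -162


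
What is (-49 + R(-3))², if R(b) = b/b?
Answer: 2304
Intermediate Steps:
R(b) = 1
(-49 + R(-3))² = (-49 + 1)² = (-48)² = 2304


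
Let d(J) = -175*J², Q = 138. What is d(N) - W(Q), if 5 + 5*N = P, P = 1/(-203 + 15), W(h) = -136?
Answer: -1391583/35344 ≈ -39.373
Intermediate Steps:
P = -1/188 (P = 1/(-188) = -1/188 ≈ -0.0053191)
N = -941/940 (N = -1 + (⅕)*(-1/188) = -1 - 1/940 = -941/940 ≈ -1.0011)
d(N) - W(Q) = -175*(-941/940)² - 1*(-136) = -175*885481/883600 + 136 = -6198367/35344 + 136 = -1391583/35344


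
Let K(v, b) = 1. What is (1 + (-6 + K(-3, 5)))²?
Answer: 16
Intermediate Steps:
(1 + (-6 + K(-3, 5)))² = (1 + (-6 + 1))² = (1 - 5)² = (-4)² = 16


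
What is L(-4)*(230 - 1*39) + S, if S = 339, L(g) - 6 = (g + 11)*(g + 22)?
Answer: 25551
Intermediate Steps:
L(g) = 6 + (11 + g)*(22 + g) (L(g) = 6 + (g + 11)*(g + 22) = 6 + (11 + g)*(22 + g))
L(-4)*(230 - 1*39) + S = (248 + (-4)² + 33*(-4))*(230 - 1*39) + 339 = (248 + 16 - 132)*(230 - 39) + 339 = 132*191 + 339 = 25212 + 339 = 25551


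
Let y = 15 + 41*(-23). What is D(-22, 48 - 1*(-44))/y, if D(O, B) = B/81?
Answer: -23/18792 ≈ -0.0012239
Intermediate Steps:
y = -928 (y = 15 - 943 = -928)
D(O, B) = B/81 (D(O, B) = B*(1/81) = B/81)
D(-22, 48 - 1*(-44))/y = ((48 - 1*(-44))/81)/(-928) = ((48 + 44)/81)*(-1/928) = ((1/81)*92)*(-1/928) = (92/81)*(-1/928) = -23/18792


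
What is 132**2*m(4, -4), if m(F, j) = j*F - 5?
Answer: -365904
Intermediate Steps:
m(F, j) = -5 + F*j (m(F, j) = F*j - 5 = -5 + F*j)
132**2*m(4, -4) = 132**2*(-5 + 4*(-4)) = 17424*(-5 - 16) = 17424*(-21) = -365904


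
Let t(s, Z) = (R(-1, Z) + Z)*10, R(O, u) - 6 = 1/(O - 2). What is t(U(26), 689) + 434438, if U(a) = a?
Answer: 1324154/3 ≈ 4.4138e+5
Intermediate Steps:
R(O, u) = 6 + 1/(-2 + O) (R(O, u) = 6 + 1/(O - 2) = 6 + 1/(-2 + O))
t(s, Z) = 170/3 + 10*Z (t(s, Z) = ((-11 + 6*(-1))/(-2 - 1) + Z)*10 = ((-11 - 6)/(-3) + Z)*10 = (-1/3*(-17) + Z)*10 = (17/3 + Z)*10 = 170/3 + 10*Z)
t(U(26), 689) + 434438 = (170/3 + 10*689) + 434438 = (170/3 + 6890) + 434438 = 20840/3 + 434438 = 1324154/3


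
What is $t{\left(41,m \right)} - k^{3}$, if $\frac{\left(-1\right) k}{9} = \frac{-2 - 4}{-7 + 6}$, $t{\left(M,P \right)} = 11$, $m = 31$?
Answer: $157475$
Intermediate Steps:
$k = -54$ ($k = - 9 \frac{-2 - 4}{-7 + 6} = - 9 \left(- \frac{6}{-1}\right) = - 9 \left(\left(-6\right) \left(-1\right)\right) = \left(-9\right) 6 = -54$)
$t{\left(41,m \right)} - k^{3} = 11 - \left(-54\right)^{3} = 11 - -157464 = 11 + 157464 = 157475$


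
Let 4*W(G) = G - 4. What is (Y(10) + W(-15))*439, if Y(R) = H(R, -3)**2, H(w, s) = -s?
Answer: 7463/4 ≈ 1865.8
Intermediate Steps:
Y(R) = 9 (Y(R) = (-1*(-3))**2 = 3**2 = 9)
W(G) = -1 + G/4 (W(G) = (G - 4)/4 = (-4 + G)/4 = -1 + G/4)
(Y(10) + W(-15))*439 = (9 + (-1 + (1/4)*(-15)))*439 = (9 + (-1 - 15/4))*439 = (9 - 19/4)*439 = (17/4)*439 = 7463/4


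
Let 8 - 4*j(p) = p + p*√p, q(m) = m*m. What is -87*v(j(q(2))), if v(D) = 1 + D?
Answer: 0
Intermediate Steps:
q(m) = m²
j(p) = 2 - p/4 - p^(3/2)/4 (j(p) = 2 - (p + p*√p)/4 = 2 - (p + p^(3/2))/4 = 2 + (-p/4 - p^(3/2)/4) = 2 - p/4 - p^(3/2)/4)
-87*v(j(q(2))) = -87*(1 + (2 - ¼*2² - (2²)^(3/2)/4)) = -87*(1 + (2 - ¼*4 - 4^(3/2)/4)) = -87*(1 + (2 - 1 - ¼*8)) = -87*(1 + (2 - 1 - 2)) = -87*(1 - 1) = -87*0 = 0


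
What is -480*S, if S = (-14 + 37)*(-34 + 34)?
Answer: 0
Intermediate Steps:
S = 0 (S = 23*0 = 0)
-480*S = -480*0 = 0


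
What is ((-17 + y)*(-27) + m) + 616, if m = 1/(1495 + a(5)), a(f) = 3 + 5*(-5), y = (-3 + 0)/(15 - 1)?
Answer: 22287977/20622 ≈ 1080.8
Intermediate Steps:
y = -3/14 ≈ -0.21429
a(f) = -22 (a(f) = 3 - 25 = -22)
m = 1/1473 (m = 1/(1495 - 22) = 1/1473 ≈ 0.00067889)
((-17 + y)*(-27) + m) + 616 = ((-17 - 3/14)*(-27) + 1/1473) + 616 = (-241/14*(-27) + 1/1473) + 616 = (6507/14 + 1/1473) + 616 = 9584825/20622 + 616 = 22287977/20622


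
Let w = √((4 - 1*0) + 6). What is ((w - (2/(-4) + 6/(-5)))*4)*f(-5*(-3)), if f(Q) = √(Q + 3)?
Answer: 24*√5 + 102*√2/5 ≈ 82.516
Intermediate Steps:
w = √10 (w = √((4 + 0) + 6) = √(4 + 6) = √10 ≈ 3.1623)
f(Q) = √(3 + Q)
((w - (2/(-4) + 6/(-5)))*4)*f(-5*(-3)) = ((√10 - (2/(-4) + 6/(-5)))*4)*√(3 - 5*(-3)) = ((√10 - (2*(-¼) + 6*(-⅕)))*4)*√(3 + 15) = ((√10 - (-½ - 6/5))*4)*√18 = ((√10 - 1*(-17/10))*4)*(3*√2) = ((√10 + 17/10)*4)*(3*√2) = ((17/10 + √10)*4)*(3*√2) = (34/5 + 4*√10)*(3*√2) = 3*√2*(34/5 + 4*√10)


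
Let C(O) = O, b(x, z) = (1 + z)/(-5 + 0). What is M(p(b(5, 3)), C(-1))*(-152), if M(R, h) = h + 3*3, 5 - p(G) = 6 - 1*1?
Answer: -1216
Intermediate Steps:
b(x, z) = -1/5 - z/5 (b(x, z) = (1 + z)/(-5) = (1 + z)*(-1/5) = -1/5 - z/5)
p(G) = 0 (p(G) = 5 - (6 - 1*1) = 5 - (6 - 1) = 5 - 1*5 = 5 - 5 = 0)
M(R, h) = 9 + h (M(R, h) = h + 9 = 9 + h)
M(p(b(5, 3)), C(-1))*(-152) = (9 - 1)*(-152) = 8*(-152) = -1216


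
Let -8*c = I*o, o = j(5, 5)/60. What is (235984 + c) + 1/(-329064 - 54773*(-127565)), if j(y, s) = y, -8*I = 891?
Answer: 2958033092862408161/12534826727680 ≈ 2.3599e+5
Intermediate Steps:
I = -891/8 (I = -⅛*891 = -891/8 ≈ -111.38)
o = 1/12 (o = 5/60 = 5*(1/60) = 1/12 ≈ 0.083333)
c = 297/256 (c = -(-891)/(64*12) = -⅛*(-297/32) = 297/256 ≈ 1.1602)
(235984 + c) + 1/(-329064 - 54773*(-127565)) = (235984 + 297/256) + 1/(-329064 - 54773*(-127565)) = 60412201/256 - 1/127565/(-383837) = 60412201/256 - 1/383837*(-1/127565) = 60412201/256 + 1/48964166905 = 2958033092862408161/12534826727680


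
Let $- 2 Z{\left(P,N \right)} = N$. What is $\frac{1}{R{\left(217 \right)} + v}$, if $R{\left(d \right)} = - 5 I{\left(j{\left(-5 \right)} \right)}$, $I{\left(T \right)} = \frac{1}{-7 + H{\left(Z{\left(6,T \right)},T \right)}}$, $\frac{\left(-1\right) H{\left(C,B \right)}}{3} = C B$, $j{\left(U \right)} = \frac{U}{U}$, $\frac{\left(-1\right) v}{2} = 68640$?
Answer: $- \frac{11}{1510070} \approx -7.2844 \cdot 10^{-6}$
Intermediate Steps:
$v = -137280$ ($v = \left(-2\right) 68640 = -137280$)
$Z{\left(P,N \right)} = - \frac{N}{2}$
$j{\left(U \right)} = 1$
$H{\left(C,B \right)} = - 3 B C$ ($H{\left(C,B \right)} = - 3 C B = - 3 B C$)
$I{\left(T \right)} = \frac{1}{-7 + \frac{3 T^{2}}{2}}$ ($I{\left(T \right)} = \frac{1}{-7 - 3 T \left(- \frac{T}{2}\right)} = \frac{1}{-7 + \frac{3 T^{2}}{2}}$)
$R{\left(d \right)} = \frac{10}{11}$ ($R{\left(d \right)} = - 5 \frac{2}{-14 + 3 \cdot 1^{2}} = - 5 \frac{2}{-14 + 3 \cdot 1} = - 5 \frac{2}{-14 + 3} = - 5 \frac{2}{-11} = - 5 \cdot 2 \left(- \frac{1}{11}\right) = \left(-5\right) \left(- \frac{2}{11}\right) = \frac{10}{11}$)
$\frac{1}{R{\left(217 \right)} + v} = \frac{1}{\frac{10}{11} - 137280} = \frac{1}{- \frac{1510070}{11}} = - \frac{11}{1510070}$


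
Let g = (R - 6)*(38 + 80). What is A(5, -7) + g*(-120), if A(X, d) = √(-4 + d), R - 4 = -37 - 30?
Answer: 977040 + I*√11 ≈ 9.7704e+5 + 3.3166*I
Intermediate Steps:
R = -63 (R = 4 + (-37 - 30) = 4 - 67 = -63)
g = -8142 (g = (-63 - 6)*(38 + 80) = -69*118 = -8142)
A(5, -7) + g*(-120) = √(-4 - 7) - 8142*(-120) = √(-11) + 977040 = I*√11 + 977040 = 977040 + I*√11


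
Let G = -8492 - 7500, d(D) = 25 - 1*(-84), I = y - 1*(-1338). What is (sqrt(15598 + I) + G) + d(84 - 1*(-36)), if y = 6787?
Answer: -15883 + sqrt(23723) ≈ -15729.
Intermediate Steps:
I = 8125 (I = 6787 - 1*(-1338) = 6787 + 1338 = 8125)
d(D) = 109 (d(D) = 25 + 84 = 109)
G = -15992
(sqrt(15598 + I) + G) + d(84 - 1*(-36)) = (sqrt(15598 + 8125) - 15992) + 109 = (sqrt(23723) - 15992) + 109 = (-15992 + sqrt(23723)) + 109 = -15883 + sqrt(23723)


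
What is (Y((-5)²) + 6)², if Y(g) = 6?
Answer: 144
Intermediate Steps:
(Y((-5)²) + 6)² = (6 + 6)² = 12² = 144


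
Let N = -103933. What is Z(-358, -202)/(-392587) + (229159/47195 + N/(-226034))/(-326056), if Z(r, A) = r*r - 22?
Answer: -445733366474867170927/1365519391330784257360 ≈ -0.32642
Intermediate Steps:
Z(r, A) = -22 + r**2 (Z(r, A) = r**2 - 22 = -22 + r**2)
Z(-358, -202)/(-392587) + (229159/47195 + N/(-226034))/(-326056) = (-22 + (-358)**2)/(-392587) + (229159/47195 - 103933/(-226034))/(-326056) = (-22 + 128164)*(-1/392587) + (229159*(1/47195) - 103933*(-1/226034))*(-1/326056) = 128142*(-1/392587) + (229159/47195 + 103933/226034)*(-1/326056) = -128142/392587 + (56702843341/10667674630)*(-1/326056) = -128142/392587 - 56702843341/3478259319159280 = -445733366474867170927/1365519391330784257360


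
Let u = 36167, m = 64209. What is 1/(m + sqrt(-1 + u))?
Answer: 64209/4122759515 - 13*sqrt(214)/4122759515 ≈ 1.5528e-5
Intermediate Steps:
1/(m + sqrt(-1 + u)) = 1/(64209 + sqrt(-1 + 36167)) = 1/(64209 + sqrt(36166)) = 1/(64209 + 13*sqrt(214))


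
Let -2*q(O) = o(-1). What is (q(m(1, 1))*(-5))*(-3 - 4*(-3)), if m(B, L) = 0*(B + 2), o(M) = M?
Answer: -45/2 ≈ -22.500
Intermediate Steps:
m(B, L) = 0 (m(B, L) = 0*(2 + B) = 0)
q(O) = 1/2 (q(O) = -1/2*(-1) = 1/2)
(q(m(1, 1))*(-5))*(-3 - 4*(-3)) = ((1/2)*(-5))*(-3 - 4*(-3)) = -5*(-3 + 12)/2 = -5/2*9 = -45/2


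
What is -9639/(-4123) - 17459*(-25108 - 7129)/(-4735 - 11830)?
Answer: -331481576182/9756785 ≈ -33974.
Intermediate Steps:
-9639/(-4123) - 17459*(-25108 - 7129)/(-4735 - 11830) = -9639*(-1/4123) - 17459/((-16565/(-32237))) = 1377/589 - 17459/((-16565*(-1/32237))) = 1377/589 - 17459/16565/32237 = 1377/589 - 17459*32237/16565 = 1377/589 - 562825783/16565 = -331481576182/9756785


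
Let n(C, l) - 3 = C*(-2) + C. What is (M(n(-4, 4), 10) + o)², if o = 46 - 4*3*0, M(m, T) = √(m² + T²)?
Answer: (46 + √149)² ≈ 3388.0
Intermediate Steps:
n(C, l) = 3 - C (n(C, l) = 3 + (C*(-2) + C) = 3 + (-2*C + C) = 3 - C)
M(m, T) = √(T² + m²)
o = 46 (o = 46 - 12*0 = 46 + 0 = 46)
(M(n(-4, 4), 10) + o)² = (√(10² + (3 - 1*(-4))²) + 46)² = (√(100 + (3 + 4)²) + 46)² = (√(100 + 7²) + 46)² = (√(100 + 49) + 46)² = (√149 + 46)² = (46 + √149)²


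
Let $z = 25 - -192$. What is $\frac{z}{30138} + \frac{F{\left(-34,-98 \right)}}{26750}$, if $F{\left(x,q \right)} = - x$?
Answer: $\frac{3414721}{403095750} \approx 0.0084712$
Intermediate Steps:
$z = 217$ ($z = 25 + 192 = 217$)
$\frac{z}{30138} + \frac{F{\left(-34,-98 \right)}}{26750} = \frac{217}{30138} + \frac{\left(-1\right) \left(-34\right)}{26750} = 217 \cdot \frac{1}{30138} + 34 \cdot \frac{1}{26750} = \frac{217}{30138} + \frac{17}{13375} = \frac{3414721}{403095750}$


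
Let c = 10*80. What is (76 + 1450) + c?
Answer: 2326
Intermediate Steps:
c = 800
(76 + 1450) + c = (76 + 1450) + 800 = 1526 + 800 = 2326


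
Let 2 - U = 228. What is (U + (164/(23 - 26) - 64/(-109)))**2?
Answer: 8387995396/106929 ≈ 78445.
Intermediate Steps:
U = -226 (U = 2 - 1*228 = 2 - 228 = -226)
(U + (164/(23 - 26) - 64/(-109)))**2 = (-226 + (164/(23 - 26) - 64/(-109)))**2 = (-226 + (164/(-3) - 64*(-1/109)))**2 = (-226 + (164*(-1/3) + 64/109))**2 = (-226 + (-164/3 + 64/109))**2 = (-226 - 17684/327)**2 = (-91586/327)**2 = 8387995396/106929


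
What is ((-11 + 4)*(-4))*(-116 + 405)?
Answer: 8092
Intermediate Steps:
((-11 + 4)*(-4))*(-116 + 405) = -7*(-4)*289 = 28*289 = 8092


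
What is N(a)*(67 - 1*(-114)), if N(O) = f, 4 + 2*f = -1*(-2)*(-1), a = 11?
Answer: -543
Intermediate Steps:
f = -3 (f = -2 + (-1*(-2)*(-1))/2 = -2 + (2*(-1))/2 = -2 + (1/2)*(-2) = -2 - 1 = -3)
N(O) = -3
N(a)*(67 - 1*(-114)) = -3*(67 - 1*(-114)) = -3*(67 + 114) = -3*181 = -543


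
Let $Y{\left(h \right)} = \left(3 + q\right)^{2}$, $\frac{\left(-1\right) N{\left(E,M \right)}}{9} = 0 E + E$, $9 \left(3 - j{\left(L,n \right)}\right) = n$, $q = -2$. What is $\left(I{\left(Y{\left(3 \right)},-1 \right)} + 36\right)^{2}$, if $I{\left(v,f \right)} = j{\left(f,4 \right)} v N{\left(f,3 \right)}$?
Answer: $3481$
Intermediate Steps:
$j{\left(L,n \right)} = 3 - \frac{n}{9}$
$N{\left(E,M \right)} = - 9 E$ ($N{\left(E,M \right)} = - 9 \left(0 E + E\right) = - 9 \left(0 + E\right) = - 9 E$)
$Y{\left(h \right)} = 1$ ($Y{\left(h \right)} = \left(3 - 2\right)^{2} = 1^{2} = 1$)
$I{\left(v,f \right)} = - 23 f v$ ($I{\left(v,f \right)} = \left(3 - \frac{4}{9}\right) v \left(- 9 f\right) = \frac{23 v}{9} \left(- 9 f\right) = - 23 f v$)
$\left(I{\left(Y{\left(3 \right)},-1 \right)} + 36\right)^{2} = \left(\left(-23\right) \left(-1\right) 1 + 36\right)^{2} = \left(23 + 36\right)^{2} = 59^{2} = 3481$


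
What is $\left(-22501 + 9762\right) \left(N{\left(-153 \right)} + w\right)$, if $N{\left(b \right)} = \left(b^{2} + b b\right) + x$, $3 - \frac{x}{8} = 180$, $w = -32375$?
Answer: $-165950953$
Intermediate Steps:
$x = -1416$ ($x = 24 - 1440 = -1416$)
$N{\left(b \right)} = -1416 + 2 b^{2}$ ($N{\left(b \right)} = \left(b^{2} + b b\right) - 1416 = \left(b^{2} + b^{2}\right) - 1416 = 2 b^{2} - 1416 = -1416 + 2 b^{2}$)
$\left(-22501 + 9762\right) \left(N{\left(-153 \right)} + w\right) = \left(-22501 + 9762\right) \left(\left(-1416 + 2 \left(-153\right)^{2}\right) - 32375\right) = - 12739 \left(\left(-1416 + 2 \cdot 23409\right) - 32375\right) = - 12739 \left(\left(-1416 + 46818\right) - 32375\right) = - 12739 \left(45402 - 32375\right) = \left(-12739\right) 13027 = -165950953$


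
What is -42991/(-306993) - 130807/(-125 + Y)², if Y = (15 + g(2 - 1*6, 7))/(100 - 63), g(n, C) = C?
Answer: -54063828359000/6504447649737 ≈ -8.3118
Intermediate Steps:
Y = 22/37 (Y = (15 + 7)/(100 - 63) = 22/37 ≈ 0.59459)
-42991/(-306993) - 130807/(-125 + Y)² = -42991/(-306993) - 130807/(-125 + 22/37)² = -42991*(-1/306993) - 130807/((-4603/37)²) = 42991/306993 - 130807/21187609/1369 = 42991/306993 - 130807*1369/21187609 = 42991/306993 - 179074783/21187609 = -54063828359000/6504447649737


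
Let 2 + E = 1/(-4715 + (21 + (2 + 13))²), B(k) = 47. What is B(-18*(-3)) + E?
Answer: 153854/3419 ≈ 45.000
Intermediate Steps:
E = -6839/3419 (E = -2 + 1/(-4715 + (21 + (2 + 13))²) = -2 + 1/(-4715 + (21 + 15)²) = -2 + 1/(-4715 + 36²) = -2 + 1/(-4715 + 1296) = -2 + 1/(-3419) = -2 - 1/3419 = -6839/3419 ≈ -2.0003)
B(-18*(-3)) + E = 47 - 6839/3419 = 153854/3419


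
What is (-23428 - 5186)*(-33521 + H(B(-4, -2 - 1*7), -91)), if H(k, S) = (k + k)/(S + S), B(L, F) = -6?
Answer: 87284288670/91 ≈ 9.5917e+8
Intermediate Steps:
H(k, S) = k/S (H(k, S) = (2*k)/((2*S)) = (2*k)*(1/(2*S)) = k/S)
(-23428 - 5186)*(-33521 + H(B(-4, -2 - 1*7), -91)) = (-23428 - 5186)*(-33521 - 6/(-91)) = -28614*(-33521 - 6*(-1/91)) = -28614*(-33521 + 6/91) = -28614*(-3050405/91) = 87284288670/91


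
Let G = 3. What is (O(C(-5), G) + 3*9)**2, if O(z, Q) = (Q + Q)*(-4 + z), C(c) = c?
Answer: 729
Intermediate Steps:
O(z, Q) = 2*Q*(-4 + z) (O(z, Q) = (2*Q)*(-4 + z) = 2*Q*(-4 + z))
(O(C(-5), G) + 3*9)**2 = (2*3*(-4 - 5) + 3*9)**2 = (2*3*(-9) + 27)**2 = (-54 + 27)**2 = (-27)**2 = 729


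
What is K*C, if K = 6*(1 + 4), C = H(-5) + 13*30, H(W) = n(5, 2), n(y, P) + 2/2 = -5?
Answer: 11520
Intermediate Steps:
n(y, P) = -6 (n(y, P) = -1 - 5 = -6)
H(W) = -6
C = 384 (C = -6 + 13*30 = -6 + 390 = 384)
K = 30 (K = 6*5 = 30)
K*C = 30*384 = 11520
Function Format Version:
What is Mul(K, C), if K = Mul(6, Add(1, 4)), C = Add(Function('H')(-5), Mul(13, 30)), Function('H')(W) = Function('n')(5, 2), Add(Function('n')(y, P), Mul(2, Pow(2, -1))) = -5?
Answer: 11520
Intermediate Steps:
Function('n')(y, P) = -6 (Function('n')(y, P) = Add(-1, -5) = -6)
Function('H')(W) = -6
C = 384 (C = Add(-6, Mul(13, 30)) = Add(-6, 390) = 384)
K = 30 (K = Mul(6, 5) = 30)
Mul(K, C) = Mul(30, 384) = 11520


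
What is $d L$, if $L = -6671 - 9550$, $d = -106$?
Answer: $1719426$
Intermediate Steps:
$L = -16221$
$d L = \left(-106\right) \left(-16221\right) = 1719426$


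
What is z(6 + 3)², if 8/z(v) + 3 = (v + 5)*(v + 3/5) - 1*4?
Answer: 1600/405769 ≈ 0.0039431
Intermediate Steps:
z(v) = 8/(-7 + (5 + v)*(⅗ + v)) (z(v) = 8/(-3 + ((v + 5)*(v + 3/5) - 1*4)) = 8/(-3 + ((5 + v)*(v + 3*(⅕)) - 4)) = 8/(-3 + ((5 + v)*(v + ⅗) - 4)) = 8/(-3 + ((5 + v)*(⅗ + v) - 4)) = 8/(-3 + (-4 + (5 + v)*(⅗ + v))) = 8/(-7 + (5 + v)*(⅗ + v)))
z(6 + 3)² = (40/(-20 + 5*(6 + 3)² + 28*(6 + 3)))² = (40/(-20 + 5*9² + 28*9))² = (40/(-20 + 5*81 + 252))² = (40/(-20 + 405 + 252))² = (40/637)² = 1600/405769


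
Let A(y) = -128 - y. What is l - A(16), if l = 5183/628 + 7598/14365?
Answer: 1378281019/9021220 ≈ 152.78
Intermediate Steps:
l = 79225339/9021220 (l = 5183*(1/628) + 7598*(1/14365) = 5183/628 + 7598/14365 = 79225339/9021220 ≈ 8.7821)
l - A(16) = 79225339/9021220 - (-128 - 1*16) = 79225339/9021220 - (-128 - 16) = 79225339/9021220 - 1*(-144) = 79225339/9021220 + 144 = 1378281019/9021220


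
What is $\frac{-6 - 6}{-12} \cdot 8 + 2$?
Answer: $10$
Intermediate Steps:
$\frac{-6 - 6}{-12} \cdot 8 + 2 = \left(-12\right) \left(- \frac{1}{12}\right) 8 + 2 = 1 \cdot 8 + 2 = 8 + 2 = 10$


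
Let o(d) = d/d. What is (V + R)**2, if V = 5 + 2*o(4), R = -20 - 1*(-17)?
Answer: 16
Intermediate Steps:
o(d) = 1
R = -3 (R = -20 + 17 = -3)
V = 7 (V = 5 + 2*1 = 5 + 2 = 7)
(V + R)**2 = (7 - 3)**2 = 4**2 = 16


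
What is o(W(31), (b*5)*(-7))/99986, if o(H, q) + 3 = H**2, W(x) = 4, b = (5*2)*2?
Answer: 13/99986 ≈ 0.00013002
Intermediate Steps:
b = 20 (b = 10*2 = 20)
o(H, q) = -3 + H**2
o(W(31), (b*5)*(-7))/99986 = (-3 + 4**2)/99986 = (-3 + 16)*(1/99986) = 13*(1/99986) = 13/99986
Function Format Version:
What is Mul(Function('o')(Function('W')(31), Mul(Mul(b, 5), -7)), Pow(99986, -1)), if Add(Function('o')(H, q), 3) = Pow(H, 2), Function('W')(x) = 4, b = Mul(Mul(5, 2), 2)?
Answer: Rational(13, 99986) ≈ 0.00013002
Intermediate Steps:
b = 20 (b = Mul(10, 2) = 20)
Function('o')(H, q) = Add(-3, Pow(H, 2))
Mul(Function('o')(Function('W')(31), Mul(Mul(b, 5), -7)), Pow(99986, -1)) = Mul(Add(-3, Pow(4, 2)), Pow(99986, -1)) = Mul(Add(-3, 16), Rational(1, 99986)) = Mul(13, Rational(1, 99986)) = Rational(13, 99986)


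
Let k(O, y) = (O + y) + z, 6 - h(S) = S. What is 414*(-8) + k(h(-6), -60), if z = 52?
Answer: -3308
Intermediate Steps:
h(S) = 6 - S
k(O, y) = 52 + O + y (k(O, y) = (O + y) + 52 = 52 + O + y)
414*(-8) + k(h(-6), -60) = 414*(-8) + (52 + (6 - 1*(-6)) - 60) = -3312 + (52 + (6 + 6) - 60) = -3312 + (52 + 12 - 60) = -3312 + 4 = -3308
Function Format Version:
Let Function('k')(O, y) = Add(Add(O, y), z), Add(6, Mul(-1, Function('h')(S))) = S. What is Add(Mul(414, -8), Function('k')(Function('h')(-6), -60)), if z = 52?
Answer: -3308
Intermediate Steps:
Function('h')(S) = Add(6, Mul(-1, S))
Function('k')(O, y) = Add(52, O, y) (Function('k')(O, y) = Add(Add(O, y), 52) = Add(52, O, y))
Add(Mul(414, -8), Function('k')(Function('h')(-6), -60)) = Add(Mul(414, -8), Add(52, Add(6, Mul(-1, -6)), -60)) = Add(-3312, Add(52, Add(6, 6), -60)) = Add(-3312, Add(52, 12, -60)) = Add(-3312, 4) = -3308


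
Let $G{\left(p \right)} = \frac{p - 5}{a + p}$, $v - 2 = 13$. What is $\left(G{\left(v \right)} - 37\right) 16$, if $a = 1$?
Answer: $-582$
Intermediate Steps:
$v = 15$ ($v = 2 + 13 = 15$)
$G{\left(p \right)} = \frac{-5 + p}{1 + p}$ ($G{\left(p \right)} = \frac{p - 5}{1 + p} = \frac{-5 + p}{1 + p}$)
$\left(G{\left(v \right)} - 37\right) 16 = \left(\frac{-5 + 15}{1 + 15} - 37\right) 16 = \left(\frac{1}{16} \cdot 10 - 37\right) 16 = \left(\frac{5}{8} - 37\right) 16 = \left(- \frac{291}{8}\right) 16 = -582$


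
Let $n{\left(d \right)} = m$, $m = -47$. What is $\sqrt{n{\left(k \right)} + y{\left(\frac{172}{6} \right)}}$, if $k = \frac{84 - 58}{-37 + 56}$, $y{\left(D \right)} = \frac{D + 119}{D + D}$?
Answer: $\frac{3 i \sqrt{36507}}{86} \approx 6.6652 i$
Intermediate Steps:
$y{\left(D \right)} = \frac{119 + D}{2 D}$
$k = \frac{26}{19} \approx 1.3684$
$n{\left(d \right)} = -47$
$\sqrt{n{\left(k \right)} + y{\left(\frac{172}{6} \right)}} = \sqrt{-47 + \frac{119 + \frac{172}{6}}{2 \cdot \frac{172}{6}}} = \sqrt{-47 + \frac{119 + 172 \cdot \frac{1}{6}}{2 \cdot 172 \cdot \frac{1}{6}}} = \sqrt{-47 + \frac{119 + \frac{86}{3}}{2 \cdot \frac{86}{3}}} = \sqrt{-47 + \frac{1}{2} \cdot \frac{3}{86} \cdot \frac{443}{3}} = \sqrt{-47 + \frac{443}{172}} = \sqrt{- \frac{7641}{172}} = \frac{3 i \sqrt{36507}}{86}$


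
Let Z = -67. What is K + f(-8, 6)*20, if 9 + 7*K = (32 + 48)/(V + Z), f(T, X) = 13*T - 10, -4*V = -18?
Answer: -399257/175 ≈ -2281.5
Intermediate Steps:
V = 9/2 (V = -¼*(-18) = 9/2 ≈ 4.5000)
f(T, X) = -10 + 13*T
K = -257/175 (K = -9/7 + ((32 + 48)/(9/2 - 67))/7 = -9/7 + (80/(-125/2))/7 = -9/7 + (80*(-2/125))/7 = -9/7 + (⅐)*(-32/25) = -9/7 - 32/175 = -257/175 ≈ -1.4686)
K + f(-8, 6)*20 = -257/175 + (-10 + 13*(-8))*20 = -257/175 + (-10 - 104)*20 = -257/175 - 114*20 = -257/175 - 2280 = -399257/175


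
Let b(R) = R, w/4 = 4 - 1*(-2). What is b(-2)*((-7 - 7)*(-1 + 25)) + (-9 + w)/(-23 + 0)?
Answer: 15441/23 ≈ 671.35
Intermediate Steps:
w = 24 (w = 4*(4 - 1*(-2)) = 4*(4 + 2) = 4*6 = 24)
b(-2)*((-7 - 7)*(-1 + 25)) + (-9 + w)/(-23 + 0) = -2*(-7 - 7)*(-1 + 25) + (-9 + 24)/(-23 + 0) = -(-28)*24 + 15/(-23) = -2*(-336) + 15*(-1/23) = 672 - 15/23 = 15441/23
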